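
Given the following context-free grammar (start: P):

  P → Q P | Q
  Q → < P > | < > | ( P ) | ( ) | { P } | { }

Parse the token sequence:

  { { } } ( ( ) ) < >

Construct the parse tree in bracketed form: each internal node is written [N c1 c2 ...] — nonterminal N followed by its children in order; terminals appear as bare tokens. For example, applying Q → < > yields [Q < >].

[P [Q { [P [Q { }]] }] [P [Q ( [P [Q ( )]] )] [P [Q < >]]]]

P
Q P
{ P } P
{ Q } P
{ { } } P
{ { } } Q P
{ { } } ( P ) P
{ { } } ( Q ) P
{ { } } ( ( ) ) P
{ { } } ( ( ) ) Q
{ { } } ( ( ) ) < >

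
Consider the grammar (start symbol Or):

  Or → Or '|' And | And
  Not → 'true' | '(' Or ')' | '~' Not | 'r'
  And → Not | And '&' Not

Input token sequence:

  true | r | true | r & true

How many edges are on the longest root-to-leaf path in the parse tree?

6

[Or [Or [Or [Or [And [Not true]]] | [And [Not r]]] | [And [Not true]]] | [And [And [Not r]] & [Not true]]]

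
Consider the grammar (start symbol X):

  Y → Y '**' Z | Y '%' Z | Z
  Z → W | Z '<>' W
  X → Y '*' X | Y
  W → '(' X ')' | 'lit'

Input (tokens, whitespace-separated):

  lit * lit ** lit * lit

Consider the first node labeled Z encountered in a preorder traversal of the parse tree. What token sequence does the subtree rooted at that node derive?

[X [Y [Z [W lit]]] * [X [Y [Y [Z [W lit]]] ** [Z [W lit]]] * [X [Y [Z [W lit]]]]]]

lit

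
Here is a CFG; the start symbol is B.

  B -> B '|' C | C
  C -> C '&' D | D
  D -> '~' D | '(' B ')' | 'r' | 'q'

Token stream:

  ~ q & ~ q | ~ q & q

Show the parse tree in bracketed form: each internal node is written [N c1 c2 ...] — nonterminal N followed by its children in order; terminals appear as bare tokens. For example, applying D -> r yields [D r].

[B [B [C [C [D ~ [D q]]] & [D ~ [D q]]]] | [C [C [D ~ [D q]]] & [D q]]]

B
B | C
C | C
C & D | C
D & D | C
~ D & D | C
~ q & D | C
~ q & ~ D | C
~ q & ~ q | C
~ q & ~ q | C & D
~ q & ~ q | D & D
~ q & ~ q | ~ D & D
~ q & ~ q | ~ q & D
~ q & ~ q | ~ q & q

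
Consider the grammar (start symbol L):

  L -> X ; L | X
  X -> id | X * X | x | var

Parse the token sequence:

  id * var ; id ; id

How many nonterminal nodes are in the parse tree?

[L [X [X id] * [X var]] ; [L [X id] ; [L [X id]]]]

8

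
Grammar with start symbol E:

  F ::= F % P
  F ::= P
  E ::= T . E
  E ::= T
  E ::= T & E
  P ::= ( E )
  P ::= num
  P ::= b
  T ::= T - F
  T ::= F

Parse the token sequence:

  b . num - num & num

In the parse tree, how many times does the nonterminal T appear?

4

[E [T [F [P b]]] . [E [T [T [F [P num]]] - [F [P num]]] & [E [T [F [P num]]]]]]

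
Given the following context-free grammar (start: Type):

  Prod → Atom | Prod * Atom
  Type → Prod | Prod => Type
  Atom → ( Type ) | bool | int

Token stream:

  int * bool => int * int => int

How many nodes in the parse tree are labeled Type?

3

[Type [Prod [Prod [Atom int]] * [Atom bool]] => [Type [Prod [Prod [Atom int]] * [Atom int]] => [Type [Prod [Atom int]]]]]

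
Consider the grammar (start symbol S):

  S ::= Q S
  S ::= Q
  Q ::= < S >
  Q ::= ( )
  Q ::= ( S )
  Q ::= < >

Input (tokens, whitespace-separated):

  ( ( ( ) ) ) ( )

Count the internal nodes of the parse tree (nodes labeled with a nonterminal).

[S [Q ( [S [Q ( [S [Q ( )]] )]] )] [S [Q ( )]]]

8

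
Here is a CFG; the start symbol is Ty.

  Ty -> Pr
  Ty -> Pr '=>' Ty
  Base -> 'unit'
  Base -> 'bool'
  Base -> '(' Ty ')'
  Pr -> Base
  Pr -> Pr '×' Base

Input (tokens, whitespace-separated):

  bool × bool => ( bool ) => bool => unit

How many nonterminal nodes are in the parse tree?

17

[Ty [Pr [Pr [Base bool]] × [Base bool]] => [Ty [Pr [Base ( [Ty [Pr [Base bool]]] )]] => [Ty [Pr [Base bool]] => [Ty [Pr [Base unit]]]]]]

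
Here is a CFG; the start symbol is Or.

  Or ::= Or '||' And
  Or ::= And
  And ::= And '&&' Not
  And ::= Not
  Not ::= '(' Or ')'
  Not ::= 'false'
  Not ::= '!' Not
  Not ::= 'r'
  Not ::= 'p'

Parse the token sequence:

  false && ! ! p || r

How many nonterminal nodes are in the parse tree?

10

[Or [Or [And [And [Not false]] && [Not ! [Not ! [Not p]]]]] || [And [Not r]]]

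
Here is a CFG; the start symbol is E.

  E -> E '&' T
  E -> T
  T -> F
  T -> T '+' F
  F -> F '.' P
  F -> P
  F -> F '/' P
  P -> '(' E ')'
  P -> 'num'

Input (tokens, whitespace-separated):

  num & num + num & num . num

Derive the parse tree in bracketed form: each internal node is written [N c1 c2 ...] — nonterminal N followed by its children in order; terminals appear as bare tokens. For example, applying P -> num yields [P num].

[E [E [E [T [F [P num]]]] & [T [T [F [P num]]] + [F [P num]]]] & [T [F [F [P num]] . [P num]]]]

E
E & T
E & T & T
T & T & T
F & T & T
P & T & T
num & T & T
num & T + F & T
num & F + F & T
num & P + F & T
num & num + F & T
num & num + P & T
num & num + num & T
num & num + num & F
num & num + num & F . P
num & num + num & P . P
num & num + num & num . P
num & num + num & num . num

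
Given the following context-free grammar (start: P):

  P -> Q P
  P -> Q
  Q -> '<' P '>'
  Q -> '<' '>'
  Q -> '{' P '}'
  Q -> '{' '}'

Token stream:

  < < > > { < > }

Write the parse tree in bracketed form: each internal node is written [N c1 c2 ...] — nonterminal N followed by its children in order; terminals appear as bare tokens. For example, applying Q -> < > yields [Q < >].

[P [Q < [P [Q < >]] >] [P [Q { [P [Q < >]] }]]]

P
Q P
< P > P
< Q > P
< < > > P
< < > > Q
< < > > { P }
< < > > { Q }
< < > > { < > }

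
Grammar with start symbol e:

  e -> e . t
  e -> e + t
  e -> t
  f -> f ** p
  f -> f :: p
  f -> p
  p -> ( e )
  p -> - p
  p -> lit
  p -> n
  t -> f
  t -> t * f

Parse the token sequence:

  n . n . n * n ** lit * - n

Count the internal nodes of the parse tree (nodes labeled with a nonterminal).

21

[e [e [e [t [f [p n]]]] . [t [f [p n]]]] . [t [t [t [f [p n]]] * [f [f [p n]] ** [p lit]]] * [f [p - [p n]]]]]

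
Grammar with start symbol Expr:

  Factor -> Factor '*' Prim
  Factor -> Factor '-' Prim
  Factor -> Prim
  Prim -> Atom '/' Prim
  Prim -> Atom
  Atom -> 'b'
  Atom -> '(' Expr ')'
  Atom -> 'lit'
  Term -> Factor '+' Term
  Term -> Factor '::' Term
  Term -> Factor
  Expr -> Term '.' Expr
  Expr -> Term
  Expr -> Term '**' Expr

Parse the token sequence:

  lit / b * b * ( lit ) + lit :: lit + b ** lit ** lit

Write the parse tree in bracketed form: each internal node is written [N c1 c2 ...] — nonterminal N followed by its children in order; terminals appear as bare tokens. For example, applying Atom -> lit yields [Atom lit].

[Expr [Term [Factor [Factor [Factor [Prim [Atom lit] / [Prim [Atom b]]]] * [Prim [Atom b]]] * [Prim [Atom ( [Expr [Term [Factor [Prim [Atom lit]]]]] )]]] + [Term [Factor [Prim [Atom lit]]] :: [Term [Factor [Prim [Atom lit]]] + [Term [Factor [Prim [Atom b]]]]]]] ** [Expr [Term [Factor [Prim [Atom lit]]]] ** [Expr [Term [Factor [Prim [Atom lit]]]]]]]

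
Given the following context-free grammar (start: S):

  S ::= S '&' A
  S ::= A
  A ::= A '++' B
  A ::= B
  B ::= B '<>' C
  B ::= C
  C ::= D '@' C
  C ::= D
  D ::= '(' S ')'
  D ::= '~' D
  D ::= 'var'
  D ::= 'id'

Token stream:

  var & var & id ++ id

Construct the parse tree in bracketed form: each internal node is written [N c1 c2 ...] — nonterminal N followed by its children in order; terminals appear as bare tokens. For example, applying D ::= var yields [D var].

[S [S [S [A [B [C [D var]]]]] & [A [B [C [D var]]]]] & [A [A [B [C [D id]]]] ++ [B [C [D id]]]]]

S
S & A
S & A & A
A & A & A
B & A & A
C & A & A
D & A & A
var & A & A
var & B & A
var & C & A
var & D & A
var & var & A
var & var & A ++ B
var & var & B ++ B
var & var & C ++ B
var & var & D ++ B
var & var & id ++ B
var & var & id ++ C
var & var & id ++ D
var & var & id ++ id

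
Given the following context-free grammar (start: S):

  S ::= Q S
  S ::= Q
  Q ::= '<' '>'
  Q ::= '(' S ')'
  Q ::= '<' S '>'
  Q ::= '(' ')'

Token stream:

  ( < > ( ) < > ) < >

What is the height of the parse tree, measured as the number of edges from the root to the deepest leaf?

6

[S [Q ( [S [Q < >] [S [Q ( )] [S [Q < >]]]] )] [S [Q < >]]]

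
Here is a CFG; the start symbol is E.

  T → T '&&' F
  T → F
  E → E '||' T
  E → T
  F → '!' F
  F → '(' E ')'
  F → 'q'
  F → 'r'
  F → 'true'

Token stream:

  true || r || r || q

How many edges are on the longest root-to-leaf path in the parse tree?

6

[E [E [E [E [T [F true]]] || [T [F r]]] || [T [F r]]] || [T [F q]]]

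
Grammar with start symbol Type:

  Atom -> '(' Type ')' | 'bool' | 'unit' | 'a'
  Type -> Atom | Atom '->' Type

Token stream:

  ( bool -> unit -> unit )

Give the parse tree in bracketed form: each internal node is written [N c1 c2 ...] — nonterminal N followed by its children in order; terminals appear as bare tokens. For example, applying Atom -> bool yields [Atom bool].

[Type [Atom ( [Type [Atom bool] -> [Type [Atom unit] -> [Type [Atom unit]]]] )]]

Type
Atom
( Type )
( Atom -> Type )
( bool -> Type )
( bool -> Atom -> Type )
( bool -> unit -> Type )
( bool -> unit -> Atom )
( bool -> unit -> unit )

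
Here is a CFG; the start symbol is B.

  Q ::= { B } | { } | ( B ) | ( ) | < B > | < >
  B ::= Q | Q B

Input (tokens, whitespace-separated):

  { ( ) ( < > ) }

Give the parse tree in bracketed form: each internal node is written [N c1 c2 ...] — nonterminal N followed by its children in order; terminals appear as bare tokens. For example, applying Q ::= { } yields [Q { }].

B
Q
{ B }
{ Q B }
{ ( ) B }
{ ( ) Q }
{ ( ) ( B ) }
{ ( ) ( Q ) }
{ ( ) ( < > ) }

[B [Q { [B [Q ( )] [B [Q ( [B [Q < >]] )]]] }]]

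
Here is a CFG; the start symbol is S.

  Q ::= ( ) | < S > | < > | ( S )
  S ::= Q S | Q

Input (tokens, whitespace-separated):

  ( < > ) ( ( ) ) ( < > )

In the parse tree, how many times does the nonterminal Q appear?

[S [Q ( [S [Q < >]] )] [S [Q ( [S [Q ( )]] )] [S [Q ( [S [Q < >]] )]]]]

6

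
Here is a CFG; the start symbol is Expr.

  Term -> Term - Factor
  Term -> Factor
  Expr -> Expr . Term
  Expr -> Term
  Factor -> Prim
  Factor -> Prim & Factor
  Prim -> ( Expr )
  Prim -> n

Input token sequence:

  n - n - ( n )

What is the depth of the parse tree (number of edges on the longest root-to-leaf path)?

8

[Expr [Term [Term [Term [Factor [Prim n]]] - [Factor [Prim n]]] - [Factor [Prim ( [Expr [Term [Factor [Prim n]]]] )]]]]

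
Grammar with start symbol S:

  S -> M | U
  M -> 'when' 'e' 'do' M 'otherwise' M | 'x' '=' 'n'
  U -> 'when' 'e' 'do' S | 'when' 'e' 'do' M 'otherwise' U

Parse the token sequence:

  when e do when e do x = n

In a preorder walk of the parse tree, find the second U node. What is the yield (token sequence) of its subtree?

when e do x = n

[S [U when e do [S [U when e do [S [M x = n]]]]]]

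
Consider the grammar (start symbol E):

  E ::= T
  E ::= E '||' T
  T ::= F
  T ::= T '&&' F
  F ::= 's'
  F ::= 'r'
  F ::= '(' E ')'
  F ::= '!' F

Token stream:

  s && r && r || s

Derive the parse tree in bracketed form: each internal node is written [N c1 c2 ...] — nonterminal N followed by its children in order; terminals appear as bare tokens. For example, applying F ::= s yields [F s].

[E [E [T [T [T [F s]] && [F r]] && [F r]]] || [T [F s]]]

E
E || T
T || T
T && F || T
T && F && F || T
F && F && F || T
s && F && F || T
s && r && F || T
s && r && r || T
s && r && r || F
s && r && r || s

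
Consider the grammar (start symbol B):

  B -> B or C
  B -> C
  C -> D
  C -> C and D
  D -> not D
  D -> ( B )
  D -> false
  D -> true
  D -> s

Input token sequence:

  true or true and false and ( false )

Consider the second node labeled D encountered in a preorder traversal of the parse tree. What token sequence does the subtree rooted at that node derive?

true

[B [B [C [D true]]] or [C [C [C [D true]] and [D false]] and [D ( [B [C [D false]]] )]]]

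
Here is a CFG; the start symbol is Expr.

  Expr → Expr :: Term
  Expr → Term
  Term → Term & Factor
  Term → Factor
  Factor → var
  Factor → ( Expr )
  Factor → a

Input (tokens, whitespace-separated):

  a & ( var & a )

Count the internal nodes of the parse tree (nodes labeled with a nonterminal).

[Expr [Term [Term [Factor a]] & [Factor ( [Expr [Term [Term [Factor var]] & [Factor a]]] )]]]

10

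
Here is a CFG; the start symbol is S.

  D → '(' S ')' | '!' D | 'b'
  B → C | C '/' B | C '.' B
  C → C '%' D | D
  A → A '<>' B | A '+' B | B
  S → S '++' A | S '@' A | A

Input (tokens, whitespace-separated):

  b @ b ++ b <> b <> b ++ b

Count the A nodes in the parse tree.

6

[S [S [S [S [A [B [C [D b]]]]] @ [A [B [C [D b]]]]] ++ [A [A [A [B [C [D b]]]] <> [B [C [D b]]]] <> [B [C [D b]]]]] ++ [A [B [C [D b]]]]]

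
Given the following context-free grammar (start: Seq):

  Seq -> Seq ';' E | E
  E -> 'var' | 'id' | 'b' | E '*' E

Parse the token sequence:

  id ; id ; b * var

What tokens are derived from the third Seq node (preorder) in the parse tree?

id

[Seq [Seq [Seq [E id]] ; [E id]] ; [E [E b] * [E var]]]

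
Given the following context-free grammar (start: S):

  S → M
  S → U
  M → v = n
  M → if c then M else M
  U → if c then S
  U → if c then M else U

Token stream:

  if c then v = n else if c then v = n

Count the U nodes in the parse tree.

[S [U if c then [M v = n] else [U if c then [S [M v = n]]]]]

2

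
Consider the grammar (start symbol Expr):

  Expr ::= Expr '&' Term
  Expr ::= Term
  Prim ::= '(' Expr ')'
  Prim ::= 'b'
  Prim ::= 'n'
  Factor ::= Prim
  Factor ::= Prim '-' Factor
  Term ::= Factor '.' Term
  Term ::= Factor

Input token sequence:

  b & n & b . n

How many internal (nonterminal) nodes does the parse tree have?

15

[Expr [Expr [Expr [Term [Factor [Prim b]]]] & [Term [Factor [Prim n]]]] & [Term [Factor [Prim b]] . [Term [Factor [Prim n]]]]]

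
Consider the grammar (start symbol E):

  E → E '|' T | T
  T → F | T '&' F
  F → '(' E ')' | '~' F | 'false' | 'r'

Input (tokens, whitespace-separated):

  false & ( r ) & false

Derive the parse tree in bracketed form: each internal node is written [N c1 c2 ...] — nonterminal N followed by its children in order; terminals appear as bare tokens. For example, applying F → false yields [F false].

[E [T [T [T [F false]] & [F ( [E [T [F r]]] )]] & [F false]]]

E
T
T & F
T & F & F
F & F & F
false & F & F
false & ( E ) & F
false & ( T ) & F
false & ( F ) & F
false & ( r ) & F
false & ( r ) & false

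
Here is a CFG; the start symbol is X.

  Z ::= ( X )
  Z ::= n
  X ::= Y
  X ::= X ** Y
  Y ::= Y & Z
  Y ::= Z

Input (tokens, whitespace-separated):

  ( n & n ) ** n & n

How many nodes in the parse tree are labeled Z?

[X [X [Y [Z ( [X [Y [Y [Z n]] & [Z n]]] )]]] ** [Y [Y [Z n]] & [Z n]]]

5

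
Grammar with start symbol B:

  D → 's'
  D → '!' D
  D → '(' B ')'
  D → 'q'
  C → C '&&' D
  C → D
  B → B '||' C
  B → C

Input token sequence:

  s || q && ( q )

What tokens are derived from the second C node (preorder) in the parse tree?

[B [B [C [D s]]] || [C [C [D q]] && [D ( [B [C [D q]]] )]]]

q && ( q )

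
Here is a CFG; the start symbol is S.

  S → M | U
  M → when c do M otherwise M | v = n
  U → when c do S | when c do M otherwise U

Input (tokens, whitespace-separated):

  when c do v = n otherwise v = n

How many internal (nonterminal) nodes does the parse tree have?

4

[S [M when c do [M v = n] otherwise [M v = n]]]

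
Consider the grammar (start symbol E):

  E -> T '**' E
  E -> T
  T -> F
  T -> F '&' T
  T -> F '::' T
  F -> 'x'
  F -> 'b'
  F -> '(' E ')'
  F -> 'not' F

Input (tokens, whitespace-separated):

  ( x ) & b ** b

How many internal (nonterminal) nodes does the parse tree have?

11

[E [T [F ( [E [T [F x]]] )] & [T [F b]]] ** [E [T [F b]]]]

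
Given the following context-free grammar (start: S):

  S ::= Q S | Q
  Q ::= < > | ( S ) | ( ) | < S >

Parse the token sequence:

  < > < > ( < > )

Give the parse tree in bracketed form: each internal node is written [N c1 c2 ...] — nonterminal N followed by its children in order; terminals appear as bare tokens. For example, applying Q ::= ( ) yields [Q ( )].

[S [Q < >] [S [Q < >] [S [Q ( [S [Q < >]] )]]]]

S
Q S
< > S
< > Q S
< > < > S
< > < > Q
< > < > ( S )
< > < > ( Q )
< > < > ( < > )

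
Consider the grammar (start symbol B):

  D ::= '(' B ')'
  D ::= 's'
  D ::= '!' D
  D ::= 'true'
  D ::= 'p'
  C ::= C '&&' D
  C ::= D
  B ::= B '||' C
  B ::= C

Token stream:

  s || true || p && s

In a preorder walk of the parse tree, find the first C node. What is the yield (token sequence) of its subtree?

[B [B [B [C [D s]]] || [C [D true]]] || [C [C [D p]] && [D s]]]

s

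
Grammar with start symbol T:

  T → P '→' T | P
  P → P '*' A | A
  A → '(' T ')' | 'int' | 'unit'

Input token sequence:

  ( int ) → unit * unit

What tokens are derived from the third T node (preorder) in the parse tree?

unit * unit

[T [P [A ( [T [P [A int]]] )]] → [T [P [P [A unit]] * [A unit]]]]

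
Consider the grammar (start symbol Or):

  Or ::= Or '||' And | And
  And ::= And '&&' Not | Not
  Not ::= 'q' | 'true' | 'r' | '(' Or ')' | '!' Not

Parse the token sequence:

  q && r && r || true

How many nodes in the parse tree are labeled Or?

[Or [Or [And [And [And [Not q]] && [Not r]] && [Not r]]] || [And [Not true]]]

2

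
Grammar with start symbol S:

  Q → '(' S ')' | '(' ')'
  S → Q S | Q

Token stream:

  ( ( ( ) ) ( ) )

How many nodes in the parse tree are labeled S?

[S [Q ( [S [Q ( [S [Q ( )]] )] [S [Q ( )]]] )]]

4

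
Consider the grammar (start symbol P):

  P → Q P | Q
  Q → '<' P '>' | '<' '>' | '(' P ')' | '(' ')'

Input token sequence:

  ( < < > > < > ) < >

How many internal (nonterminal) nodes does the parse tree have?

[P [Q ( [P [Q < [P [Q < >]] >] [P [Q < >]]] )] [P [Q < >]]]

10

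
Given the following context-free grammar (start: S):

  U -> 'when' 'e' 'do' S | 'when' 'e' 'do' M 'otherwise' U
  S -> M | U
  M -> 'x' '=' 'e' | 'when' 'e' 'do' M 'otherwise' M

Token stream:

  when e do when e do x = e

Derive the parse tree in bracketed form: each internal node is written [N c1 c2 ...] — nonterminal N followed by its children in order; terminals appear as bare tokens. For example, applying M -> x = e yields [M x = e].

S
U
when e do S
when e do U
when e do when e do S
when e do when e do M
when e do when e do x = e

[S [U when e do [S [U when e do [S [M x = e]]]]]]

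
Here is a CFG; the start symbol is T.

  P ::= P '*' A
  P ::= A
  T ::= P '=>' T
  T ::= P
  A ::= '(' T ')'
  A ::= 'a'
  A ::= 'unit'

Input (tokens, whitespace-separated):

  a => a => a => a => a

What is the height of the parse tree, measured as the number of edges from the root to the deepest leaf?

[T [P [A a]] => [T [P [A a]] => [T [P [A a]] => [T [P [A a]] => [T [P [A a]]]]]]]

7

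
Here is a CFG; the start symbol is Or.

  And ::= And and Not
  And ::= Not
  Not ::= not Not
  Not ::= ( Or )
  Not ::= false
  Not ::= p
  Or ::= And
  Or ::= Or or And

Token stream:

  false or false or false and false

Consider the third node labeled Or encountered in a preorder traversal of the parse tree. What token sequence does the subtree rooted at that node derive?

[Or [Or [Or [And [Not false]]] or [And [Not false]]] or [And [And [Not false]] and [Not false]]]

false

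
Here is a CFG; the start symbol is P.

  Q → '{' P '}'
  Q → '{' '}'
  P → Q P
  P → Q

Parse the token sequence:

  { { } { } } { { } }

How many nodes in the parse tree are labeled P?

[P [Q { [P [Q { }] [P [Q { }]]] }] [P [Q { [P [Q { }]] }]]]

5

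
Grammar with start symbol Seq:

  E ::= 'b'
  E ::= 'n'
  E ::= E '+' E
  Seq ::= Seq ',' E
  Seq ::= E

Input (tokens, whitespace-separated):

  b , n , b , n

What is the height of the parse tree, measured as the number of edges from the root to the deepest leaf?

5

[Seq [Seq [Seq [Seq [E b]] , [E n]] , [E b]] , [E n]]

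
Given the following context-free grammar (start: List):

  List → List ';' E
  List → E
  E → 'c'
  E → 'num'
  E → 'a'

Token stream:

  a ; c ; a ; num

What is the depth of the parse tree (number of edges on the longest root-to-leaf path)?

5

[List [List [List [List [E a]] ; [E c]] ; [E a]] ; [E num]]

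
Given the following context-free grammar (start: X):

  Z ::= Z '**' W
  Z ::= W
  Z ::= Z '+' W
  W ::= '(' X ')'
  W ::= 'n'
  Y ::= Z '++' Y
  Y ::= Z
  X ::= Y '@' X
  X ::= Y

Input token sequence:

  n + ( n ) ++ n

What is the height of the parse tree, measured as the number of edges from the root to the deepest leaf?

8

[X [Y [Z [Z [W n]] + [W ( [X [Y [Z [W n]]]] )]] ++ [Y [Z [W n]]]]]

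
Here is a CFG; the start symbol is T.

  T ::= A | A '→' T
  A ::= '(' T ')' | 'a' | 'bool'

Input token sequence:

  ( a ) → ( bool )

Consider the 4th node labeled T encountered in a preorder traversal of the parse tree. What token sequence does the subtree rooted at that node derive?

[T [A ( [T [A a]] )] → [T [A ( [T [A bool]] )]]]

bool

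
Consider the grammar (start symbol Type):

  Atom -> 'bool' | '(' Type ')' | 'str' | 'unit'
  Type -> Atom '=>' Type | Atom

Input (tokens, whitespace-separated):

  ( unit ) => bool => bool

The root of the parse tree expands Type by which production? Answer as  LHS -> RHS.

Type -> Atom '=>' Type

[Type [Atom ( [Type [Atom unit]] )] => [Type [Atom bool] => [Type [Atom bool]]]]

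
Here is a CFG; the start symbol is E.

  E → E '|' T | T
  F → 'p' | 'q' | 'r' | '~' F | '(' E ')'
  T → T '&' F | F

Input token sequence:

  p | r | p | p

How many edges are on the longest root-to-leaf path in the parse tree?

[E [E [E [E [T [F p]]] | [T [F r]]] | [T [F p]]] | [T [F p]]]

6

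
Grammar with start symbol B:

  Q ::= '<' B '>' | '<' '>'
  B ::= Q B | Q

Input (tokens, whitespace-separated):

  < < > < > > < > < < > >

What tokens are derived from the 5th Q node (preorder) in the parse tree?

[B [Q < [B [Q < >] [B [Q < >]]] >] [B [Q < >] [B [Q < [B [Q < >]] >]]]]

< < > >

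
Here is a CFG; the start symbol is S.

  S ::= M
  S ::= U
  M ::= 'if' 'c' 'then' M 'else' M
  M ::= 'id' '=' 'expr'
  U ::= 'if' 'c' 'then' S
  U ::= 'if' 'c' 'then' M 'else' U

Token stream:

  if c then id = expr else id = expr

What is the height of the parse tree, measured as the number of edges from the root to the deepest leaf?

3

[S [M if c then [M id = expr] else [M id = expr]]]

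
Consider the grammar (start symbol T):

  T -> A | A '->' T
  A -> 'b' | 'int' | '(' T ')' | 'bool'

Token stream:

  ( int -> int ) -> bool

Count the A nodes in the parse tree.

4

[T [A ( [T [A int] -> [T [A int]]] )] -> [T [A bool]]]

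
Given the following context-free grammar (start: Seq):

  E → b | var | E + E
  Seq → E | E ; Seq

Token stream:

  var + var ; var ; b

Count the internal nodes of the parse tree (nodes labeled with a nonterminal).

[Seq [E [E var] + [E var]] ; [Seq [E var] ; [Seq [E b]]]]

8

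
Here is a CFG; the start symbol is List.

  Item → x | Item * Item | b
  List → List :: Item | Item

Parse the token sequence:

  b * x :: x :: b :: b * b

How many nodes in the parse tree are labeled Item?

[List [List [List [List [Item [Item b] * [Item x]]] :: [Item x]] :: [Item b]] :: [Item [Item b] * [Item b]]]

8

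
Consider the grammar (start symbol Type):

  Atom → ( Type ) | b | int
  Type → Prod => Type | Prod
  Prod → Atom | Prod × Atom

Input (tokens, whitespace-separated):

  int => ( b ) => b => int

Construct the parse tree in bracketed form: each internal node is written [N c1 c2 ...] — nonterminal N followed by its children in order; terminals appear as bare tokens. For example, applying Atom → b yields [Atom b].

[Type [Prod [Atom int]] => [Type [Prod [Atom ( [Type [Prod [Atom b]]] )]] => [Type [Prod [Atom b]] => [Type [Prod [Atom int]]]]]]

Type
Prod => Type
Atom => Type
int => Type
int => Prod => Type
int => Atom => Type
int => ( Type ) => Type
int => ( Prod ) => Type
int => ( Atom ) => Type
int => ( b ) => Type
int => ( b ) => Prod => Type
int => ( b ) => Atom => Type
int => ( b ) => b => Type
int => ( b ) => b => Prod
int => ( b ) => b => Atom
int => ( b ) => b => int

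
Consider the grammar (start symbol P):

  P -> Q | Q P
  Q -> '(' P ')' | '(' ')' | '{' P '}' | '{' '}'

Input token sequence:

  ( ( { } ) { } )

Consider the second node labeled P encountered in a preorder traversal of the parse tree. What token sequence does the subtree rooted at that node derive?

[P [Q ( [P [Q ( [P [Q { }]] )] [P [Q { }]]] )]]

( { } ) { }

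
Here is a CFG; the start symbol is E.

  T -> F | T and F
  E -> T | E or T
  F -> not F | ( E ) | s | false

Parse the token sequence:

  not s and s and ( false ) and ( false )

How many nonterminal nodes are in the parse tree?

16

[E [T [T [T [T [F not [F s]]] and [F s]] and [F ( [E [T [F false]]] )]] and [F ( [E [T [F false]]] )]]]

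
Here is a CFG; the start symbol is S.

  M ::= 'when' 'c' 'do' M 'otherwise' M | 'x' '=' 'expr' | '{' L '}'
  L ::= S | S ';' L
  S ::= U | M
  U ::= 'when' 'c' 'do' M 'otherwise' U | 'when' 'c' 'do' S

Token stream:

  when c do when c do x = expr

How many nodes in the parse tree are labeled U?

[S [U when c do [S [U when c do [S [M x = expr]]]]]]

2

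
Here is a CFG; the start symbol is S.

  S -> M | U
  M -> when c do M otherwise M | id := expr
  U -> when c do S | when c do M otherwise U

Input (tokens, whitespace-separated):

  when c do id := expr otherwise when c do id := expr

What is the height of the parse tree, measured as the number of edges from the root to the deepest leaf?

[S [U when c do [M id := expr] otherwise [U when c do [S [M id := expr]]]]]

5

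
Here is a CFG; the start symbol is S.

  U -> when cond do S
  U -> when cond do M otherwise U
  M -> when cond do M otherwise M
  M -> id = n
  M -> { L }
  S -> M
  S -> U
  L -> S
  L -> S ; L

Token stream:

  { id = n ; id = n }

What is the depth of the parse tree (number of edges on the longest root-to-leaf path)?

[S [M { [L [S [M id = n]] ; [L [S [M id = n]]]] }]]

6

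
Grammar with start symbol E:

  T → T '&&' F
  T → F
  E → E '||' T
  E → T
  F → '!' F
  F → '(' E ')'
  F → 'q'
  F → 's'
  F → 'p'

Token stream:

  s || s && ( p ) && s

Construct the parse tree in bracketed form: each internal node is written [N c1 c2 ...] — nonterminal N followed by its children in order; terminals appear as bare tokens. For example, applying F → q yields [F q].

E
E || T
T || T
F || T
s || T
s || T && F
s || T && F && F
s || F && F && F
s || s && F && F
s || s && ( E ) && F
s || s && ( T ) && F
s || s && ( F ) && F
s || s && ( p ) && F
s || s && ( p ) && s

[E [E [T [F s]]] || [T [T [T [F s]] && [F ( [E [T [F p]]] )]] && [F s]]]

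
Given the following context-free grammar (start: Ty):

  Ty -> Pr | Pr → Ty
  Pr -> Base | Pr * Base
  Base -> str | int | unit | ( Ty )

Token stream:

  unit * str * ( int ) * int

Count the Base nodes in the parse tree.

[Ty [Pr [Pr [Pr [Pr [Base unit]] * [Base str]] * [Base ( [Ty [Pr [Base int]]] )]] * [Base int]]]

5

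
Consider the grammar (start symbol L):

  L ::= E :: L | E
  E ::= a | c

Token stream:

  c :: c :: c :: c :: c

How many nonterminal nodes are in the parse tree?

10

[L [E c] :: [L [E c] :: [L [E c] :: [L [E c] :: [L [E c]]]]]]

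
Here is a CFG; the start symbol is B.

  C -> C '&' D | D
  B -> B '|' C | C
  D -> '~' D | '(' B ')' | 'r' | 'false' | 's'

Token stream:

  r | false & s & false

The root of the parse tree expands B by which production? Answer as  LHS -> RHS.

[B [B [C [D r]]] | [C [C [C [D false]] & [D s]] & [D false]]]

B -> B '|' C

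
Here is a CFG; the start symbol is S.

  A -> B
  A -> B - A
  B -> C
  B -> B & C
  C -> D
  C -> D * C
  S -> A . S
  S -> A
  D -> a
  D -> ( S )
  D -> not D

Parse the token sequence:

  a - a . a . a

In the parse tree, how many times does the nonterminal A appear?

4

[S [A [B [C [D a]]] - [A [B [C [D a]]]]] . [S [A [B [C [D a]]]] . [S [A [B [C [D a]]]]]]]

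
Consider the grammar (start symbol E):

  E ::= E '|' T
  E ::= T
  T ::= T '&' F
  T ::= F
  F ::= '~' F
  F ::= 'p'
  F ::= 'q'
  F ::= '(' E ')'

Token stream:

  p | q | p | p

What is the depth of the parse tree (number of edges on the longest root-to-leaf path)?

6

[E [E [E [E [T [F p]]] | [T [F q]]] | [T [F p]]] | [T [F p]]]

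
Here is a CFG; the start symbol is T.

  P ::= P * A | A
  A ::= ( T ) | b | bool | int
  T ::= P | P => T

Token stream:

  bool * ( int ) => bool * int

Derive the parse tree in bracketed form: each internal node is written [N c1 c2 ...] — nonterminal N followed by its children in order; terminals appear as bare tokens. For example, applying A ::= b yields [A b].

[T [P [P [A bool]] * [A ( [T [P [A int]]] )]] => [T [P [P [A bool]] * [A int]]]]

T
P => T
P * A => T
A * A => T
bool * A => T
bool * ( T ) => T
bool * ( P ) => T
bool * ( A ) => T
bool * ( int ) => T
bool * ( int ) => P
bool * ( int ) => P * A
bool * ( int ) => A * A
bool * ( int ) => bool * A
bool * ( int ) => bool * int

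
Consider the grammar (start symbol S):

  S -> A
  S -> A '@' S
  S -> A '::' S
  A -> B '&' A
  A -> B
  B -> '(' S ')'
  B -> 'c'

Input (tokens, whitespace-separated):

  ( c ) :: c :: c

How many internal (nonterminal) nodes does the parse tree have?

12

[S [A [B ( [S [A [B c]]] )]] :: [S [A [B c]] :: [S [A [B c]]]]]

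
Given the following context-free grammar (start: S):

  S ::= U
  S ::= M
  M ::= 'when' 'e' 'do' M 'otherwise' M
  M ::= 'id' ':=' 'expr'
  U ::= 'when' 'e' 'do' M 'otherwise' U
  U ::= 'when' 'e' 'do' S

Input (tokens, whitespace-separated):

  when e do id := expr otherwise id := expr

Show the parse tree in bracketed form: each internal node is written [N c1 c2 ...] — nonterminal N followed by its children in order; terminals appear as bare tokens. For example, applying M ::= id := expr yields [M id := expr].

S
M
when e do M otherwise M
when e do id := expr otherwise M
when e do id := expr otherwise id := expr

[S [M when e do [M id := expr] otherwise [M id := expr]]]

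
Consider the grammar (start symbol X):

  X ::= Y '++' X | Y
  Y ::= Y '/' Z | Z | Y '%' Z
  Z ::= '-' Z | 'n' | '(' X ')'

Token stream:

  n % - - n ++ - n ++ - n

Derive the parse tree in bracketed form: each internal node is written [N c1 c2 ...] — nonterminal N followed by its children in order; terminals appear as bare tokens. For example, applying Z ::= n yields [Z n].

[X [Y [Y [Z n]] % [Z - [Z - [Z n]]]] ++ [X [Y [Z - [Z n]]] ++ [X [Y [Z - [Z n]]]]]]

X
Y ++ X
Y % Z ++ X
Z % Z ++ X
n % Z ++ X
n % - Z ++ X
n % - - Z ++ X
n % - - n ++ X
n % - - n ++ Y ++ X
n % - - n ++ Z ++ X
n % - - n ++ - Z ++ X
n % - - n ++ - n ++ X
n % - - n ++ - n ++ Y
n % - - n ++ - n ++ Z
n % - - n ++ - n ++ - Z
n % - - n ++ - n ++ - n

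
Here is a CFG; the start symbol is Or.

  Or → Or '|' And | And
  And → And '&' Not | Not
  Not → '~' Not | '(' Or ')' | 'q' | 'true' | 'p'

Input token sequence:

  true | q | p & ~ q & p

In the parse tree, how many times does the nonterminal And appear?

5

[Or [Or [Or [And [Not true]]] | [And [Not q]]] | [And [And [And [Not p]] & [Not ~ [Not q]]] & [Not p]]]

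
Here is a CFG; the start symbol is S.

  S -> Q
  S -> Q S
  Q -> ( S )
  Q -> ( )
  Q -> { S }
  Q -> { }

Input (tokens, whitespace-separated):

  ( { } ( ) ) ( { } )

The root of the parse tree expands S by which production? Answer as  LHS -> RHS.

[S [Q ( [S [Q { }] [S [Q ( )]]] )] [S [Q ( [S [Q { }]] )]]]

S -> Q S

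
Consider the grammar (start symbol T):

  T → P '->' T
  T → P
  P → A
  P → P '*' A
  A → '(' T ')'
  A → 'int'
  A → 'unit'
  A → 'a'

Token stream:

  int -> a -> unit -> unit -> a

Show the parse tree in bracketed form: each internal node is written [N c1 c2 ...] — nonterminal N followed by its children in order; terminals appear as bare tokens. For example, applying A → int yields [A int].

T
P -> T
A -> T
int -> T
int -> P -> T
int -> A -> T
int -> a -> T
int -> a -> P -> T
int -> a -> A -> T
int -> a -> unit -> T
int -> a -> unit -> P -> T
int -> a -> unit -> A -> T
int -> a -> unit -> unit -> T
int -> a -> unit -> unit -> P
int -> a -> unit -> unit -> A
int -> a -> unit -> unit -> a

[T [P [A int]] -> [T [P [A a]] -> [T [P [A unit]] -> [T [P [A unit]] -> [T [P [A a]]]]]]]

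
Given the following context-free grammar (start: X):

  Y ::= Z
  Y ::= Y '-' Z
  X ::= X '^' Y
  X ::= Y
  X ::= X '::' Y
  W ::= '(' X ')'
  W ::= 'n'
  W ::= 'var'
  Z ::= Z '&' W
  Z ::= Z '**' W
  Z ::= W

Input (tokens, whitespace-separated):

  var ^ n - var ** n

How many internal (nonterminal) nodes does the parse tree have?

[X [X [Y [Z [W var]]]] ^ [Y [Y [Z [W n]]] - [Z [Z [W var]] ** [W n]]]]

13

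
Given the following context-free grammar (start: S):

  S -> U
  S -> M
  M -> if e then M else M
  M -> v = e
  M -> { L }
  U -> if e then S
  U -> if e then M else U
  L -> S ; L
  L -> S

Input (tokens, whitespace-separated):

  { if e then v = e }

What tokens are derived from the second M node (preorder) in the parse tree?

[S [M { [L [S [U if e then [S [M v = e]]]]] }]]

v = e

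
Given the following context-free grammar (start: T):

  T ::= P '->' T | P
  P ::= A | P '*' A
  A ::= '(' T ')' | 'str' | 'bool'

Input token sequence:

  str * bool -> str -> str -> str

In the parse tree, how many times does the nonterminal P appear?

5

[T [P [P [A str]] * [A bool]] -> [T [P [A str]] -> [T [P [A str]] -> [T [P [A str]]]]]]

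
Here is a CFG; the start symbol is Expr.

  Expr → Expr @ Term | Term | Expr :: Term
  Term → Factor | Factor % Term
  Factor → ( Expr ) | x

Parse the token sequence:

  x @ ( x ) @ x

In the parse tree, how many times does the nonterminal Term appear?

[Expr [Expr [Expr [Term [Factor x]]] @ [Term [Factor ( [Expr [Term [Factor x]]] )]]] @ [Term [Factor x]]]

4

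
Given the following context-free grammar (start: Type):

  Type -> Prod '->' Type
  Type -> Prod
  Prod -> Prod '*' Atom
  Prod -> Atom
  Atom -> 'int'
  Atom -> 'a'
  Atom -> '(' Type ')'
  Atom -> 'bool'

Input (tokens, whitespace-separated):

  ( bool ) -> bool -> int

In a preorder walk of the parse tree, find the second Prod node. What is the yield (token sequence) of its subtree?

bool

[Type [Prod [Atom ( [Type [Prod [Atom bool]]] )]] -> [Type [Prod [Atom bool]] -> [Type [Prod [Atom int]]]]]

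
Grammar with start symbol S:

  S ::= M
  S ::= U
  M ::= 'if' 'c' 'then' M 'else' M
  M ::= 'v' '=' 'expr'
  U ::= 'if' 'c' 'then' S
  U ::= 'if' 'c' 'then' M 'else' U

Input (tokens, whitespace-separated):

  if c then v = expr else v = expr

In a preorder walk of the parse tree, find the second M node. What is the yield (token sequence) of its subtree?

[S [M if c then [M v = expr] else [M v = expr]]]

v = expr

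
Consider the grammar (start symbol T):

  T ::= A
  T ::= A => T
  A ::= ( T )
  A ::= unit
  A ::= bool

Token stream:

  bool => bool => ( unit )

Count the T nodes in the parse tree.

[T [A bool] => [T [A bool] => [T [A ( [T [A unit]] )]]]]

4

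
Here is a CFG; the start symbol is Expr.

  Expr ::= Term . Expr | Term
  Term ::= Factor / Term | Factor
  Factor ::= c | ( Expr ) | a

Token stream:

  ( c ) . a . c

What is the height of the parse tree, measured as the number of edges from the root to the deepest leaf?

6

[Expr [Term [Factor ( [Expr [Term [Factor c]]] )]] . [Expr [Term [Factor a]] . [Expr [Term [Factor c]]]]]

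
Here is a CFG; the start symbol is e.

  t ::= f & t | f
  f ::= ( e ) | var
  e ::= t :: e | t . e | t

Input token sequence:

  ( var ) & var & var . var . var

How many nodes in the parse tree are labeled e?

4

[e [t [f ( [e [t [f var]]] )] & [t [f var] & [t [f var]]]] . [e [t [f var]] . [e [t [f var]]]]]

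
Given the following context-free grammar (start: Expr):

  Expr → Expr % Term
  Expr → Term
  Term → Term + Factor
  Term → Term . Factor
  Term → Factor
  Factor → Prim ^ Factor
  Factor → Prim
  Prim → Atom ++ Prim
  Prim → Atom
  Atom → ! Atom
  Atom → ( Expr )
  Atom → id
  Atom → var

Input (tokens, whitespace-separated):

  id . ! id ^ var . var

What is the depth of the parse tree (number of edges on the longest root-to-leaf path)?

[Expr [Term [Term [Term [Factor [Prim [Atom id]]]] . [Factor [Prim [Atom ! [Atom id]]] ^ [Factor [Prim [Atom var]]]]] . [Factor [Prim [Atom var]]]]]

7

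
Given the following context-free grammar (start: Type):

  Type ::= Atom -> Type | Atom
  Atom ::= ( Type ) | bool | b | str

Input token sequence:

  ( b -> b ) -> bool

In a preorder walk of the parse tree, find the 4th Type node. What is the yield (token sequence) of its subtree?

bool

[Type [Atom ( [Type [Atom b] -> [Type [Atom b]]] )] -> [Type [Atom bool]]]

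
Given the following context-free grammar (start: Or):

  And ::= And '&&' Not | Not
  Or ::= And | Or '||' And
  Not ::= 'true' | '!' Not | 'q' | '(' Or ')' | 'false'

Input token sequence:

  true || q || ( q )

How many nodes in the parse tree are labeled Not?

[Or [Or [Or [And [Not true]]] || [And [Not q]]] || [And [Not ( [Or [And [Not q]]] )]]]

4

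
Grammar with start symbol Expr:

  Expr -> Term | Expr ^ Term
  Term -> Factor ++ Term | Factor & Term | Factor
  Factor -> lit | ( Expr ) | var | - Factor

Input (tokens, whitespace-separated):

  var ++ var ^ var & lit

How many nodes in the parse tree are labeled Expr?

[Expr [Expr [Term [Factor var] ++ [Term [Factor var]]]] ^ [Term [Factor var] & [Term [Factor lit]]]]

2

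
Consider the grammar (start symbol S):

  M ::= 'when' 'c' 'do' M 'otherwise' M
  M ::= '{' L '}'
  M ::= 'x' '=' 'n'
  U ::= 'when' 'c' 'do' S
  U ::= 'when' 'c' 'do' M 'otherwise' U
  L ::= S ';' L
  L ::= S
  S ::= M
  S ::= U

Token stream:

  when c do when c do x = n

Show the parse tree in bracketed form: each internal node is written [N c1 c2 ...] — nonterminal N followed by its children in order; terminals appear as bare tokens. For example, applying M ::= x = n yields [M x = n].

S
U
when c do S
when c do U
when c do when c do S
when c do when c do M
when c do when c do x = n

[S [U when c do [S [U when c do [S [M x = n]]]]]]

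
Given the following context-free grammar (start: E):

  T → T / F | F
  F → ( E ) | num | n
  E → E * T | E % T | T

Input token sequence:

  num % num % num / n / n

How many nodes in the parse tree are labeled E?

[E [E [E [T [F num]]] % [T [F num]]] % [T [T [T [F num]] / [F n]] / [F n]]]

3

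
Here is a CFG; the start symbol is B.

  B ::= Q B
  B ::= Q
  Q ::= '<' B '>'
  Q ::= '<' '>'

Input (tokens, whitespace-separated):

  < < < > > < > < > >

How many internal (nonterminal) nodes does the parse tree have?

[B [Q < [B [Q < [B [Q < >]] >] [B [Q < >] [B [Q < >]]]] >]]

10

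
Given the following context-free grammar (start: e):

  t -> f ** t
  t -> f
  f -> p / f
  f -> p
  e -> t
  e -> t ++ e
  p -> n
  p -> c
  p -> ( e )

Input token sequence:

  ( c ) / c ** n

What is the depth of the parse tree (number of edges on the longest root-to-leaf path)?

8

[e [t [f [p ( [e [t [f [p c]]]] )] / [f [p c]]] ** [t [f [p n]]]]]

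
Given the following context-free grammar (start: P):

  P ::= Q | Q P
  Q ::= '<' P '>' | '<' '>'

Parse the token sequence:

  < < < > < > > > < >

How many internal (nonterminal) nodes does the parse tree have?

10

[P [Q < [P [Q < [P [Q < >] [P [Q < >]]] >]] >] [P [Q < >]]]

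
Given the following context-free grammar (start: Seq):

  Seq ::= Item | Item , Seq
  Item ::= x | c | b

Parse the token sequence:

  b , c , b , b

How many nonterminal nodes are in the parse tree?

[Seq [Item b] , [Seq [Item c] , [Seq [Item b] , [Seq [Item b]]]]]

8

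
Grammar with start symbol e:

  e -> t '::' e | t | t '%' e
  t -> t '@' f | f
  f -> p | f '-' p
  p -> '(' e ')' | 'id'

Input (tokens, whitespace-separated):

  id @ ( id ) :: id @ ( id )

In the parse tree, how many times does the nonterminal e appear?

4

[e [t [t [f [p id]]] @ [f [p ( [e [t [f [p id]]]] )]]] :: [e [t [t [f [p id]]] @ [f [p ( [e [t [f [p id]]]] )]]]]]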